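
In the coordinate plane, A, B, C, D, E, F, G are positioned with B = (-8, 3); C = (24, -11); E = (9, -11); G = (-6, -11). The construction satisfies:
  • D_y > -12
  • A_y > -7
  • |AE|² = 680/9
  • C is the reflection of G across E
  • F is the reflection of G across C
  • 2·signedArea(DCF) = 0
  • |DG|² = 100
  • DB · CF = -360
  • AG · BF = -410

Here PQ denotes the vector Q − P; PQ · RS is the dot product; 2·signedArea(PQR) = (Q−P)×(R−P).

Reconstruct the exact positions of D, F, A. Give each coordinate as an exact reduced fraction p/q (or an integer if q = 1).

A = (5/3, -19/3)
D = (4, -11)
F = (54, -11)

1. F_x = 54  [F is the reflection of G across C]
2. F_y = -11  [F is the reflection of G across C]
   → F = (54, -11)
3. A_x = 5/3  [line -62·x + 14·y + 192 = 0 ∩ |AE|² = 680/9]
4. A_y = -19/3  [line -62·x + 14·y + 192 = 0 ∩ |AE|² = 680/9]
   → A = (5/3, -19/3)
5. D_x = 4  [2·signedArea(DCF) = 0 ∩ DB · CF = -360]
6. D_y = -11  [2·signedArea(DCF) = 0 ∩ DB · CF = -360]
   → D = (4, -11)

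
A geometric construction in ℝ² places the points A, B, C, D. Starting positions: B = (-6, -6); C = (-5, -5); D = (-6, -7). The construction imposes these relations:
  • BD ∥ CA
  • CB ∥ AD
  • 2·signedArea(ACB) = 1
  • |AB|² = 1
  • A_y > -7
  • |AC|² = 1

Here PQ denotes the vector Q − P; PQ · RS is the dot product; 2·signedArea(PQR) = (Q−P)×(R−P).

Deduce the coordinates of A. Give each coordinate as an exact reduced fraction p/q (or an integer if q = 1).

A = (-5, -6)

1. A_x = -5  [CB ∥ AD ∩ BD ∥ CA]
2. A_y = -6  [CB ∥ AD ∩ BD ∥ CA]
   → A = (-5, -6)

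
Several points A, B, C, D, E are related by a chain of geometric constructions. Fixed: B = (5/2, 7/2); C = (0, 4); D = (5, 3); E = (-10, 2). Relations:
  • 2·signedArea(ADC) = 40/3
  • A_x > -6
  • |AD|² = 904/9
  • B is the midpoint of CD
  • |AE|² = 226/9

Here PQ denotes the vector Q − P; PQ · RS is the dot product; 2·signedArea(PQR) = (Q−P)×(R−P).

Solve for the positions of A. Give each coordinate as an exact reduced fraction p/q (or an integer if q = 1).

1. A_x = -5  [line -1·x + -5·y + 20/3 = 0 ∩ |AE|² = 226/9]
2. A_y = 7/3  [line -1·x + -5·y + 20/3 = 0 ∩ |AE|² = 226/9]
   → A = (-5, 7/3)

A = (-5, 7/3)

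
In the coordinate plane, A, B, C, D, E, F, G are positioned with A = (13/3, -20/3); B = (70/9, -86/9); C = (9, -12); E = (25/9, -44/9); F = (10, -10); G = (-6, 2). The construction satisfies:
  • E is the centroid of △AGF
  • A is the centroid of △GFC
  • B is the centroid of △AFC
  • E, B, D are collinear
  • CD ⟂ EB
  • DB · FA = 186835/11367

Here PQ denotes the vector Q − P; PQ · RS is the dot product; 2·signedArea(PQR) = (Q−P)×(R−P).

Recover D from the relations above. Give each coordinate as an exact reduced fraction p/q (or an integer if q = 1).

D = (36565/3789, -14276/1263)

1. D_x = 36565/3789  [E, B, D are collinear ∩ CD ⟂ EB]
2. D_y = -14276/1263  [E, B, D are collinear ∩ CD ⟂ EB]
   → D = (36565/3789, -14276/1263)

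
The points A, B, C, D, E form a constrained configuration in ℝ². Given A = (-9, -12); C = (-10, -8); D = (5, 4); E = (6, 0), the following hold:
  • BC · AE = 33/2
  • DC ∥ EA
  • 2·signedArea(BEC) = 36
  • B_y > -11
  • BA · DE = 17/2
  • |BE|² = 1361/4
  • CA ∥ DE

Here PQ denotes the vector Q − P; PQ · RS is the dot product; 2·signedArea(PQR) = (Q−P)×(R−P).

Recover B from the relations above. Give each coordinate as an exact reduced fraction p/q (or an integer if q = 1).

B = (-19/2, -10)

1. B_x = -19/2  [2·signedArea(BEC) = 36 ∩ BA · DE = 17/2]
2. B_y = -10  [2·signedArea(BEC) = 36 ∩ BA · DE = 17/2]
   → B = (-19/2, -10)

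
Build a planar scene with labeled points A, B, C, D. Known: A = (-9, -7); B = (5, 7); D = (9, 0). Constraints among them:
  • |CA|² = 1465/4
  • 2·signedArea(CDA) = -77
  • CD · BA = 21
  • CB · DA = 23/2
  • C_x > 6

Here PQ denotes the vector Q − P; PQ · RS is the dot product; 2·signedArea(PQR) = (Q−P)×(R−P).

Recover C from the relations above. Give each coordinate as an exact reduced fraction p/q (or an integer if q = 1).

1. C_x = 7  [2·signedArea(CDA) = -77 ∩ CB · DA = 23/2]
2. C_y = 7/2  [2·signedArea(CDA) = -77 ∩ CB · DA = 23/2]
   → C = (7, 7/2)

C = (7, 7/2)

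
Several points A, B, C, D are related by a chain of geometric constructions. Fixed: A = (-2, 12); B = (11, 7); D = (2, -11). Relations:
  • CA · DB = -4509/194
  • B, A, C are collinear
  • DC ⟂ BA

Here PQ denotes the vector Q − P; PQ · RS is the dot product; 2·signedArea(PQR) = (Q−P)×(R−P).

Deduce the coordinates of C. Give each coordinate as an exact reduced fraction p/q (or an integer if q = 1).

C = (1783/194, 1493/194)

1. C_x = 1783/194  [B, A, C are collinear ∩ DC ⟂ BA]
2. C_y = 1493/194  [B, A, C are collinear ∩ DC ⟂ BA]
   → C = (1783/194, 1493/194)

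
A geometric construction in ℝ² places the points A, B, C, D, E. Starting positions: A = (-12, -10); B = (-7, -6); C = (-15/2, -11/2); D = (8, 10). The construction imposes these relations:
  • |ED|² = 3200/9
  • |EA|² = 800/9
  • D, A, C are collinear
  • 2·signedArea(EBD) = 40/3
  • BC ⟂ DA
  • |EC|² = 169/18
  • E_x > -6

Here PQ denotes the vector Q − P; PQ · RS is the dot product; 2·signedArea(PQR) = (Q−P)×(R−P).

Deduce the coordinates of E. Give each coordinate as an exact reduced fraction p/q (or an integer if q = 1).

1. E_x = -16/3  [line -16·x + 15·y + -106/3 = 0 ∩ |EC|² = 169/18]
2. E_y = -10/3  [line -16·x + 15·y + -106/3 = 0 ∩ |EC|² = 169/18]
   → E = (-16/3, -10/3)

E = (-16/3, -10/3)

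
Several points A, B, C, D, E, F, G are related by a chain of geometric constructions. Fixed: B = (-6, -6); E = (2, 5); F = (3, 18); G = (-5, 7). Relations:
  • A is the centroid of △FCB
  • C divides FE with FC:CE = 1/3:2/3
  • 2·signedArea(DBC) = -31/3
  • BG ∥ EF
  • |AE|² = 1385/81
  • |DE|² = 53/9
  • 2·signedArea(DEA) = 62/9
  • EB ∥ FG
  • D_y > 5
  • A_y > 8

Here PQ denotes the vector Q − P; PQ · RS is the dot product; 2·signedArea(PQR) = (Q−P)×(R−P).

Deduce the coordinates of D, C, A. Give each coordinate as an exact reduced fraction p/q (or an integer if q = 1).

A = (-1/9, 77/9)
C = (8/3, 41/3)
D = (-1/3, 17/3)

1. C_x = 8/3  [C divides FE with FC:CE = 1/3:2/3]
2. C_y = 41/3  [C divides FE with FC:CE = 1/3:2/3]
   → C = (8/3, 41/3)
3. A_x = -1/9  [A is the centroid of △FCB]
4. A_y = 77/9  [A is the centroid of △FCB]
   → A = (-1/9, 77/9)
5. D_x = -1/3  [2·signedArea(DBC) = -31/3 ∩ 2·signedArea(DEA) = 62/9]
6. D_y = 17/3  [2·signedArea(DBC) = -31/3 ∩ 2·signedArea(DEA) = 62/9]
   → D = (-1/3, 17/3)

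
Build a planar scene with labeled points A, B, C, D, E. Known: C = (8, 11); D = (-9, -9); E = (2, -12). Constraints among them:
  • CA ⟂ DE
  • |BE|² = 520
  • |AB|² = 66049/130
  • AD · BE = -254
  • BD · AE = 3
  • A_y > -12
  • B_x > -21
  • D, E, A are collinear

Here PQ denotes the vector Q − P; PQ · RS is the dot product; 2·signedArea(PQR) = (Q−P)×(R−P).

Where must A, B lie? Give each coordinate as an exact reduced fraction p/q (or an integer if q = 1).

A = (227/130, -1551/130)
B = (-20, -6)

1. A_x = 227/130  [D, E, A are collinear ∩ CA ⟂ DE]
2. A_y = -1551/130  [D, E, A are collinear ∩ CA ⟂ DE]
   → A = (227/130, -1551/130)
3. B_x = -20  [line -33/130·x + 9/130·y + -303/65 = 0 ∩ |BE|² = 520]
4. B_y = -6  [line -33/130·x + 9/130·y + -303/65 = 0 ∩ |BE|² = 520]
   → B = (-20, -6)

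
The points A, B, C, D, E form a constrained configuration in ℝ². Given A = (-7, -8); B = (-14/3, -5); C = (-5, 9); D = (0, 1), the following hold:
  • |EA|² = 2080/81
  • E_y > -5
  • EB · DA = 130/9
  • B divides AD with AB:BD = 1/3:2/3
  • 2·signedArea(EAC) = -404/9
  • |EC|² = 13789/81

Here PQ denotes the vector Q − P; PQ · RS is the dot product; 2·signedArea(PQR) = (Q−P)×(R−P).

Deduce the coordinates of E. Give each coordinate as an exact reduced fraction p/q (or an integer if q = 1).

1. E_x = -35/9  [2·signedArea(EAC) = -404/9 ∩ EB · DA = 130/9]
2. E_y = -4  [2·signedArea(EAC) = -404/9 ∩ EB · DA = 130/9]
   → E = (-35/9, -4)

E = (-35/9, -4)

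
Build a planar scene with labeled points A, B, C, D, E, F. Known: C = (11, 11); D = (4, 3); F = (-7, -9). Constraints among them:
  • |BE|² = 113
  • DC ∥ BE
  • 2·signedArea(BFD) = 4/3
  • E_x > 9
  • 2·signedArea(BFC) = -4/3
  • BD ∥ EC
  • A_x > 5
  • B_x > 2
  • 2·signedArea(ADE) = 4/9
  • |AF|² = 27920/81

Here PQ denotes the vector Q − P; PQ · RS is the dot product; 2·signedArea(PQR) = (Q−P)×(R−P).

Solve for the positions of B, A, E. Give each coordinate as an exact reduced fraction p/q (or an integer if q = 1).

1. B_x = 8/3  [2·signedArea(BFC) = -4/3 ∩ 2·signedArea(BFD) = 4/3]
2. B_y = 5/3  [2·signedArea(BFC) = -4/3 ∩ 2·signedArea(BFD) = 4/3]
   → B = (8/3, 5/3)
3. E_x = 29/3  [BD ∥ EC ∩ DC ∥ BE]
4. E_y = 29/3  [BD ∥ EC ∩ DC ∥ BE]
   → E = (29/3, 29/3)
5. A_x = 49/9  [line -20/3·x + 17/3·y + 83/9 = 0 ∩ |AF|² = 27920/81]
6. A_y = 43/9  [line -20/3·x + 17/3·y + 83/9 = 0 ∩ |AF|² = 27920/81]
   → A = (49/9, 43/9)

A = (49/9, 43/9)
B = (8/3, 5/3)
E = (29/3, 29/3)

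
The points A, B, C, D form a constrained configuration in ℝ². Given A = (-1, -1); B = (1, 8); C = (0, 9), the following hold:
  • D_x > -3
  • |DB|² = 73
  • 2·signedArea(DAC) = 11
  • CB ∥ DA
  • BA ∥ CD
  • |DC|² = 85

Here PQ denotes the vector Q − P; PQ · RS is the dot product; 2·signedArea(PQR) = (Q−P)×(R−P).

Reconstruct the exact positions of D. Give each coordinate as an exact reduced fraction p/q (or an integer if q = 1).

D = (-2, 0)

1. D_x = -2  [CB ∥ DA ∩ BA ∥ CD]
2. D_y = 0  [CB ∥ DA ∩ BA ∥ CD]
   → D = (-2, 0)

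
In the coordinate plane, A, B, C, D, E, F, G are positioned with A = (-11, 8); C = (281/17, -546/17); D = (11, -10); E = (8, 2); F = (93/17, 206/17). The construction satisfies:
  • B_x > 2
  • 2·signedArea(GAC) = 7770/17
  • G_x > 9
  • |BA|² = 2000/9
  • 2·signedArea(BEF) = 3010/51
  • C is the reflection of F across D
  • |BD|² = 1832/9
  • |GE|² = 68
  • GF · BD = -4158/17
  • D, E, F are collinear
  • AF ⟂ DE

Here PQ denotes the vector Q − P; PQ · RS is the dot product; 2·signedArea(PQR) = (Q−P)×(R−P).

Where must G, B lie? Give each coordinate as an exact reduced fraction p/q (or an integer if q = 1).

B = (7/3, 4/3)
G = (10, -6)

1. G_x = 10  [line 682/17·x + 468/17·y + -236 = 0 ∩ |GE|² = 68]
2. G_y = -6  [line 682/17·x + 468/17·y + -236 = 0 ∩ |GE|² = 68]
   → G = (10, -6)
3. B_x = 7/3  [GF · BD = -4158/17 ∩ 2·signedArea(BEF) = 3010/51]
4. B_y = 4/3  [GF · BD = -4158/17 ∩ 2·signedArea(BEF) = 3010/51]
   → B = (7/3, 4/3)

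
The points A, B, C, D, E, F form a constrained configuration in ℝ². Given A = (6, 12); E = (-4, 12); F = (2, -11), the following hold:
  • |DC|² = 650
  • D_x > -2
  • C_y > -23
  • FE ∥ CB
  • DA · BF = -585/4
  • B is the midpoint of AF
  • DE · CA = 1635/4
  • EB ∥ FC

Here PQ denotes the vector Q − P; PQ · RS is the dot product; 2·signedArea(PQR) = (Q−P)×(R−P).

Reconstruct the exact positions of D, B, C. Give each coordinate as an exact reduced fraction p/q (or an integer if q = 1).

1. B_x = 4  [B is the midpoint of AF]
2. B_y = 1/2  [B is the midpoint of AF]
   → B = (4, 1/2)
3. C_x = 10  [FE ∥ CB ∩ EB ∥ FC]
4. C_y = -45/2  [FE ∥ CB ∩ EB ∥ FC]
   → C = (10, -45/2)
5. D_x = -1  [DA · BF = -585/4 ∩ DE · CA = 1635/4]
6. D_y = 1/2  [DA · BF = -585/4 ∩ DE · CA = 1635/4]
   → D = (-1, 1/2)

B = (4, 1/2)
C = (10, -45/2)
D = (-1, 1/2)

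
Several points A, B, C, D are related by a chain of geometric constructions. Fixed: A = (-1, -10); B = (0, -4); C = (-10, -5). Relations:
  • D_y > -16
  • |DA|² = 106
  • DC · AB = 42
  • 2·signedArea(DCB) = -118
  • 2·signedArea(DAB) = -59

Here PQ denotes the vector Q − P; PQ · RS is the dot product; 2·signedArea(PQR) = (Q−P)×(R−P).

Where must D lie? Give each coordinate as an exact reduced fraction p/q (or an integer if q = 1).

D = (8, -15)

1. D_x = 8  [2·signedArea(DCB) = -118 ∩ 2·signedArea(DAB) = -59]
2. D_y = -15  [2·signedArea(DCB) = -118 ∩ 2·signedArea(DAB) = -59]
   → D = (8, -15)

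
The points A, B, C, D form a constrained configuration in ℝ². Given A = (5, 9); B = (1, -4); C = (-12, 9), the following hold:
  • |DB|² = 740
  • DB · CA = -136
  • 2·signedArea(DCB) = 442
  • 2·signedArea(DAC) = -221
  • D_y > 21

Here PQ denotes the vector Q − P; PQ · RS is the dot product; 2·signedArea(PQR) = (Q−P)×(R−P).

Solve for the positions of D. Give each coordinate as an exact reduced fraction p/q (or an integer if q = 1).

1. D_x = 9  [2·signedArea(DAC) = -221 ∩ DB · CA = -136]
2. D_y = 22  [2·signedArea(DAC) = -221 ∩ DB · CA = -136]
   → D = (9, 22)

D = (9, 22)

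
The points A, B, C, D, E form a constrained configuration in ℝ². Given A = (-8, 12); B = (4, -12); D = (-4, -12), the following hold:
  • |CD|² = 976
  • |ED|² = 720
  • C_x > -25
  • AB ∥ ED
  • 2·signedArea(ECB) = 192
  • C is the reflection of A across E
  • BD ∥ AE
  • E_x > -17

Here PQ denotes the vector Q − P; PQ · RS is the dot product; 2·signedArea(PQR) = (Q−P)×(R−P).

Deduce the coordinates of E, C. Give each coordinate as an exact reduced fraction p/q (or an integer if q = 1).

C = (-24, 12)
E = (-16, 12)

1. E_x = -16  [AB ∥ ED ∩ BD ∥ AE]
2. E_y = 12  [AB ∥ ED ∩ BD ∥ AE]
   → E = (-16, 12)
3. C_x = -24  [C is the reflection of A across E]
4. C_y = 12  [C is the reflection of A across E]
   → C = (-24, 12)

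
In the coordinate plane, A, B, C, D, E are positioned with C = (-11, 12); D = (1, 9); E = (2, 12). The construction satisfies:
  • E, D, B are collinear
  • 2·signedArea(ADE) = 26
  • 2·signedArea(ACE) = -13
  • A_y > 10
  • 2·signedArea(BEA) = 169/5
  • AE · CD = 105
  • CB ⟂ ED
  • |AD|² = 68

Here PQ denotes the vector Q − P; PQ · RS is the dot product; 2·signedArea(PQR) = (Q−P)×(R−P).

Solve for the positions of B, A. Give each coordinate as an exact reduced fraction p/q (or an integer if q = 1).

1. B_x = 7/10  [E, D, B are collinear ∩ CB ⟂ ED]
2. B_y = 81/10  [E, D, B are collinear ∩ CB ⟂ ED]
   → B = (7/10, 81/10)
3. A_x = -7  [2·signedArea(ACE) = -13 ∩ 2·signedArea(ADE) = 26]
4. A_y = 11  [2·signedArea(ACE) = -13 ∩ 2·signedArea(ADE) = 26]
   → A = (-7, 11)

A = (-7, 11)
B = (7/10, 81/10)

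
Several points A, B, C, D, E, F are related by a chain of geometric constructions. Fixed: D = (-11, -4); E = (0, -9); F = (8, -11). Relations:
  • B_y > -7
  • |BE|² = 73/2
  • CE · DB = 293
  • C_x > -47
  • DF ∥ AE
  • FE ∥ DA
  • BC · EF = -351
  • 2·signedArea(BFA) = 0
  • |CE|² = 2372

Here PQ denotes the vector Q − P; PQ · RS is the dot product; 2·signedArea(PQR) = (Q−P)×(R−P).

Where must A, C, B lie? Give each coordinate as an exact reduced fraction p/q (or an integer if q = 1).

1. A_x = -19  [DF ∥ AE ∩ FE ∥ DA]
2. A_y = -2  [DF ∥ AE ∩ FE ∥ DA]
   → A = (-19, -2)
3. B_x = -11/2  [line -9·x + -27·y + -225 = 0 ∩ |BE|² = 73/2]
4. B_y = -13/2  [line -9·x + -27·y + -225 = 0 ∩ |BE|² = 73/2]
   → B = (-11/2, -13/2)
5. C_x = -46  [CE · DB = 293 ∩ BC · EF = -351]
6. C_y = 7  [CE · DB = 293 ∩ BC · EF = -351]
   → C = (-46, 7)

A = (-19, -2)
B = (-11/2, -13/2)
C = (-46, 7)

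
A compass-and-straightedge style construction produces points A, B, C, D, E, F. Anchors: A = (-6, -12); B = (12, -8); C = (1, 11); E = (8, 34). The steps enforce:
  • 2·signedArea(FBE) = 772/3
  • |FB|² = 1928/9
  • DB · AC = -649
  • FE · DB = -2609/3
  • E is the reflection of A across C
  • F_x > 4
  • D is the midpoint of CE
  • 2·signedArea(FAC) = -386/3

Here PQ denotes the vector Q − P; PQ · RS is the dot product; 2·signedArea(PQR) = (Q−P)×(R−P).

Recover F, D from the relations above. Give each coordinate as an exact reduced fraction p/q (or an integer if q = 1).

D = (9/2, 45/2)
F = (14/3, 14/3)

1. F_x = 14/3  [2·signedArea(FBE) = 772/3 ∩ 2·signedArea(FAC) = -386/3]
2. F_y = 14/3  [2·signedArea(FBE) = 772/3 ∩ 2·signedArea(FAC) = -386/3]
   → F = (14/3, 14/3)
3. D_x = 9/2  [FE · DB = -2609/3 ∩ D is the midpoint of CE]
4. D_y = 45/2  [FE · DB = -2609/3 ∩ D is the midpoint of CE]
   → D = (9/2, 45/2)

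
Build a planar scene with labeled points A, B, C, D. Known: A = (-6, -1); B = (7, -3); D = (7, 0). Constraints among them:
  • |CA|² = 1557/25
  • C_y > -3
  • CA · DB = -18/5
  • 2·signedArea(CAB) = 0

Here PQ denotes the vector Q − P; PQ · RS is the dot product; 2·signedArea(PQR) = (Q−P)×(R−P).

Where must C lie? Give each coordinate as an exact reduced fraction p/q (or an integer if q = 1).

C = (9/5, -11/5)

1. C_x = 9/5  [2·signedArea(CAB) = 0 ∩ CA · DB = -18/5]
2. C_y = -11/5  [2·signedArea(CAB) = 0 ∩ CA · DB = -18/5]
   → C = (9/5, -11/5)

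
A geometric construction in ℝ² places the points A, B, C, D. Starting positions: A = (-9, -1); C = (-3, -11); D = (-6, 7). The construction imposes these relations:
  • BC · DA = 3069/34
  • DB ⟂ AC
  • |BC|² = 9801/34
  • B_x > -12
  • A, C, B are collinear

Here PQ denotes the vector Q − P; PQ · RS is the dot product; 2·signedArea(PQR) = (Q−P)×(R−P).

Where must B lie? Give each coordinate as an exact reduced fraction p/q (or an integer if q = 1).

B = (-399/34, 121/34)

1. B_x = -399/34  [A, C, B are collinear ∩ DB ⟂ AC]
2. B_y = 121/34  [A, C, B are collinear ∩ DB ⟂ AC]
   → B = (-399/34, 121/34)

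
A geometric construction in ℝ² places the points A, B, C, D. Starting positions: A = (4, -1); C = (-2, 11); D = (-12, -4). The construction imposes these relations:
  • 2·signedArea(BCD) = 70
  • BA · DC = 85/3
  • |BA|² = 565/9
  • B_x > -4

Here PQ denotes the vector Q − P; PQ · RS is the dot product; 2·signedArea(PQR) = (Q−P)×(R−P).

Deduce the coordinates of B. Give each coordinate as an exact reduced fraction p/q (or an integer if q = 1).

1. B_x = -10/3  [BA · DC = 85/3 ∩ 2·signedArea(BCD) = 70]
2. B_y = 2  [BA · DC = 85/3 ∩ 2·signedArea(BCD) = 70]
   → B = (-10/3, 2)

B = (-10/3, 2)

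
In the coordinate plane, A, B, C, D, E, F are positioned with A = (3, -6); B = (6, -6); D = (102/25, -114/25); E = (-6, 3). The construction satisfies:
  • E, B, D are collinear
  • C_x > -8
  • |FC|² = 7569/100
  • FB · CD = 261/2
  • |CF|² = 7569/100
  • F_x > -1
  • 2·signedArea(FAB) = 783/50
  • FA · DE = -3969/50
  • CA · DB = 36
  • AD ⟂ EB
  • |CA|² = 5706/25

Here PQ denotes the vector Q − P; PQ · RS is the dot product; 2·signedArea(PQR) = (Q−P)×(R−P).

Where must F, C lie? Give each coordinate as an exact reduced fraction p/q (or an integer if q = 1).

C = (-198/25, 111/25)
F = (-24/25, -39/50)

1. F_x = -24/25  [FA · DE = -3969/50 ∩ 2·signedArea(FAB) = 783/50]
2. F_y = -39/50  [FA · DE = -3969/50 ∩ 2·signedArea(FAB) = 783/50]
   → F = (-24/25, -39/50)
3. C_x = -198/25  [line -48/25·x + 36/25·y + -108/5 = 0 ∩ |FC|² = 7569/100]
4. C_y = 111/25  [line -48/25·x + 36/25·y + -108/5 = 0 ∩ |FC|² = 7569/100]
   → C = (-198/25, 111/25)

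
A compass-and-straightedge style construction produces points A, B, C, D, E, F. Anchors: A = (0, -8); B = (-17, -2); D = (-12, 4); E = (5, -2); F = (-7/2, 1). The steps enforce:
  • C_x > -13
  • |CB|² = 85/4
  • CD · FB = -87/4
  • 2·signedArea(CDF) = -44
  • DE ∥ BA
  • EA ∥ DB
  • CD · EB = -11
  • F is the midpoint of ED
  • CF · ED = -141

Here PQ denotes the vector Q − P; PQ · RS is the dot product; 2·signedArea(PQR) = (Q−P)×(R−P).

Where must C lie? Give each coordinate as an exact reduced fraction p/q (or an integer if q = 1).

C = (-25/2, -1)

1. C_x = -25/2  [CF · ED = -141 ∩ 2·signedArea(CDF) = -44]
2. C_y = -1  [CF · ED = -141 ∩ 2·signedArea(CDF) = -44]
   → C = (-25/2, -1)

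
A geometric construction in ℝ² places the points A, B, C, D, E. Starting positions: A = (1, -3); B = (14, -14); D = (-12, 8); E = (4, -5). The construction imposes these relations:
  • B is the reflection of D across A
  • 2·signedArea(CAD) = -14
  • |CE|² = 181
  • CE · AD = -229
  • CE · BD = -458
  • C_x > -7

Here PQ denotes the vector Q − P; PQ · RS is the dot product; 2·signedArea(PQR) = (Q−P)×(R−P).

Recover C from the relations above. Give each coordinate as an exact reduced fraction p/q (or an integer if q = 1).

C = (-6, 4)

1. C_x = -6  [CE · AD = -229 ∩ 2·signedArea(CAD) = -14]
2. C_y = 4  [CE · AD = -229 ∩ 2·signedArea(CAD) = -14]
   → C = (-6, 4)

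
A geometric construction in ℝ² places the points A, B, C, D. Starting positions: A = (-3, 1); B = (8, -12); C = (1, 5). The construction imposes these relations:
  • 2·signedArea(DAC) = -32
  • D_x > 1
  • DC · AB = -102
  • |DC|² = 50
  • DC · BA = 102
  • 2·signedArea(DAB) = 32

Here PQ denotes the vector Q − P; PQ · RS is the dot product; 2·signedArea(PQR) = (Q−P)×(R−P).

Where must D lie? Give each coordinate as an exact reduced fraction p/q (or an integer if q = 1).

1. D_x = 2  [2·signedArea(DAB) = 32 ∩ DC · BA = 102]
2. D_y = -2  [2·signedArea(DAB) = 32 ∩ DC · BA = 102]
   → D = (2, -2)

D = (2, -2)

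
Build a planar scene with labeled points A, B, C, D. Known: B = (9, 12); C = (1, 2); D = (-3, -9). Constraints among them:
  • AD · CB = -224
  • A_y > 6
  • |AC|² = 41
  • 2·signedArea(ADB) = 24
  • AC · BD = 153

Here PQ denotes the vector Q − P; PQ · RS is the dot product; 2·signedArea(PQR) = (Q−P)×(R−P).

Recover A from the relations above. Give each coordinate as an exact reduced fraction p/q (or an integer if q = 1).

A = (5, 7)

1. A_x = 5  [AD · CB = -224 ∩ AC · BD = 153]
2. A_y = 7  [AD · CB = -224 ∩ AC · BD = 153]
   → A = (5, 7)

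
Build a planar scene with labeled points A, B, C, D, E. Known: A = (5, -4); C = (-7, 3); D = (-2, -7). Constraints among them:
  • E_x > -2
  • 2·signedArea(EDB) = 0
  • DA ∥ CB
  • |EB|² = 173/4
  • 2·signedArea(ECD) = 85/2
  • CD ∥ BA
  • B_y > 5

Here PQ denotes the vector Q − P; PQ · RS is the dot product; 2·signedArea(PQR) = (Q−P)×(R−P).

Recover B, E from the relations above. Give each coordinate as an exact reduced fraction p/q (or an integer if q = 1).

1. B_x = 0  [CD ∥ BA ∩ DA ∥ CB]
2. B_y = 6  [CD ∥ BA ∩ DA ∥ CB]
   → B = (0, 6)
3. E_x = -1  [2·signedArea(EDB) = 0 ∩ 2·signedArea(ECD) = 85/2]
4. E_y = -1/2  [2·signedArea(EDB) = 0 ∩ 2·signedArea(ECD) = 85/2]
   → E = (-1, -1/2)

B = (0, 6)
E = (-1, -1/2)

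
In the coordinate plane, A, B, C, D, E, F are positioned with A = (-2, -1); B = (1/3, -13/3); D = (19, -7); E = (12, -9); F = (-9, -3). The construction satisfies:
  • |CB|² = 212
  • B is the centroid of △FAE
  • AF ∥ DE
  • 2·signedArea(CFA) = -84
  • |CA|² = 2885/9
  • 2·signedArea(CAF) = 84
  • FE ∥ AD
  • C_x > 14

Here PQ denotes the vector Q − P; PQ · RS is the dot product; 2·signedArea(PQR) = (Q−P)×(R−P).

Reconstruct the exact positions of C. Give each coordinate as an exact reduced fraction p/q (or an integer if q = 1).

C = (43/3, -25/3)

1. C_x = 43/3  [line -2·x + 7·y + 87 = 0 ∩ |CA|² = 2885/9]
2. C_y = -25/3  [line -2·x + 7·y + 87 = 0 ∩ |CA|² = 2885/9]
   → C = (43/3, -25/3)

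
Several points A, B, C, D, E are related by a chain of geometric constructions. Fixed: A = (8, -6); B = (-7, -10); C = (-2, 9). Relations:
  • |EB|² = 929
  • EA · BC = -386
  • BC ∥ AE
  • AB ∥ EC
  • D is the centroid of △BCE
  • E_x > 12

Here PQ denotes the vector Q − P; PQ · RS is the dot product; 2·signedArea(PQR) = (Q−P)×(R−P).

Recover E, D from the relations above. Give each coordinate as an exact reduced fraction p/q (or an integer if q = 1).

1. E_x = 13  [AB ∥ EC ∩ BC ∥ AE]
2. E_y = 13  [AB ∥ EC ∩ BC ∥ AE]
   → E = (13, 13)
3. D_x = 4/3  [D is the centroid of △BCE]
4. D_y = 4  [D is the centroid of △BCE]
   → D = (4/3, 4)

D = (4/3, 4)
E = (13, 13)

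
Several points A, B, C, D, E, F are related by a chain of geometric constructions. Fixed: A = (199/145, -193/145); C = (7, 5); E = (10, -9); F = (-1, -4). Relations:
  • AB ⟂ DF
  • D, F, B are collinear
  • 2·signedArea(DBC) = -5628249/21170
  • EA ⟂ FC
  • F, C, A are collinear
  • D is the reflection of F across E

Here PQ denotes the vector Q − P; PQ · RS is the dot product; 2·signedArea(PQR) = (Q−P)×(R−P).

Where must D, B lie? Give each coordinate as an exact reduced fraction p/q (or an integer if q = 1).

1. D_x = 21  [D is the reflection of F across E]
2. D_y = -14  [D is the reflection of F across E]
   → D = (21, -14)
3. B_x = -831/21170  [D, F, B are collinear ∩ AB ⟂ DF]
4. B_y = -18785/4234  [D, F, B are collinear ∩ AB ⟂ DF]
   → B = (-831/21170, -18785/4234)

B = (-831/21170, -18785/4234)
D = (21, -14)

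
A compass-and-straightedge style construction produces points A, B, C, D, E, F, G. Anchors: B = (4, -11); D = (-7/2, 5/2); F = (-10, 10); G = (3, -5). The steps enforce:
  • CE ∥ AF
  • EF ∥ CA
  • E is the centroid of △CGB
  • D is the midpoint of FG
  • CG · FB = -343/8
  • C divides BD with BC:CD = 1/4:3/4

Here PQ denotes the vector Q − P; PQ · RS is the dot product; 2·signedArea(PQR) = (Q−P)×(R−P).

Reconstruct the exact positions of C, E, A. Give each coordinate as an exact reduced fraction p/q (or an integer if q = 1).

1. C_x = 17/8  [C divides BD with BC:CD = 1/4:3/4]
2. C_y = -61/8  [C divides BD with BC:CD = 1/4:3/4]
   → C = (17/8, -61/8)
3. E_x = 73/24  [E is the centroid of △CGB]
4. E_y = -63/8  [E is the centroid of △CGB]
   → E = (73/24, -63/8)
5. A_x = -131/12  [CE ∥ AF ∩ EF ∥ CA]
6. A_y = 41/4  [CE ∥ AF ∩ EF ∥ CA]
   → A = (-131/12, 41/4)

A = (-131/12, 41/4)
C = (17/8, -61/8)
E = (73/24, -63/8)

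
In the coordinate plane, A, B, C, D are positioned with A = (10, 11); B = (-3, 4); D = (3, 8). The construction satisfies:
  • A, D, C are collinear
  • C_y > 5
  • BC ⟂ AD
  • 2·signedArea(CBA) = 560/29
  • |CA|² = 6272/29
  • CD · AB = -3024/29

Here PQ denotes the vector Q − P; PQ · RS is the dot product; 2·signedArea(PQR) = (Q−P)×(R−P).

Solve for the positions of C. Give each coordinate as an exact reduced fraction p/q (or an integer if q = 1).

1. C_x = -102/29  [A, D, C are collinear ∩ BC ⟂ AD]
2. C_y = 151/29  [A, D, C are collinear ∩ BC ⟂ AD]
   → C = (-102/29, 151/29)

C = (-102/29, 151/29)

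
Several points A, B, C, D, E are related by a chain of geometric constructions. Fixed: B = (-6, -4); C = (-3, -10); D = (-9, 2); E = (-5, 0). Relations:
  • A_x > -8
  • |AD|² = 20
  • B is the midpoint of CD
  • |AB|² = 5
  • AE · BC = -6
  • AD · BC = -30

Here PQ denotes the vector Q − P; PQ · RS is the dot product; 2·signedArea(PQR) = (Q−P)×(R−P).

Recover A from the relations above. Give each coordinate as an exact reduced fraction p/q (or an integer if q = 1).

1. A_x = -7  [line -3·x + 6·y + -9 = 0 ∩ |AB|² = 5]
2. A_y = -2  [line -3·x + 6·y + -9 = 0 ∩ |AB|² = 5]
   → A = (-7, -2)

A = (-7, -2)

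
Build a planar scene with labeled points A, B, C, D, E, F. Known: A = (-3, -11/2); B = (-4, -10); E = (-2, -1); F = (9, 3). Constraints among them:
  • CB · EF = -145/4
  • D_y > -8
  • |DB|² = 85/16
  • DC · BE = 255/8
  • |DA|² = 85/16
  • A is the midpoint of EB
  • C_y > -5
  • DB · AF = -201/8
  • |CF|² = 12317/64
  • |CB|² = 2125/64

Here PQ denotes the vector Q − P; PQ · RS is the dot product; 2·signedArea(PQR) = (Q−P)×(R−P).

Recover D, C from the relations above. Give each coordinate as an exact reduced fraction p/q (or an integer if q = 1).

1. D_x = -7/2  [line -12·x + -17/2·y + -863/8 = 0 ∩ |DB|² = 85/16]
2. D_y = -31/4  [line -12·x + -17/2·y + -863/8 = 0 ∩ |DB|² = 85/16]
   → D = (-7/2, -31/4)
3. C_x = -11/4  [DC · BE = 255/8 ∩ CB · EF = -145/4]
4. C_y = -35/8  [DC · BE = 255/8 ∩ CB · EF = -145/4]
   → C = (-11/4, -35/8)

C = (-11/4, -35/8)
D = (-7/2, -31/4)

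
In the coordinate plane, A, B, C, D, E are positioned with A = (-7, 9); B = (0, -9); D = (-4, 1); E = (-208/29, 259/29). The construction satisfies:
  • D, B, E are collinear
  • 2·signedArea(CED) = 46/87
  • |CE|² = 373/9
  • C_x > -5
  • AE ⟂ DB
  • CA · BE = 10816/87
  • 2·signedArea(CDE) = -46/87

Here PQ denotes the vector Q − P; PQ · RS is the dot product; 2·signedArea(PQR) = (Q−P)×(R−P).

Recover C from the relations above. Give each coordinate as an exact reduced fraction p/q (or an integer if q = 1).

C = (-137/29, 259/87)

1. C_x = -137/29  [2·signedArea(CDE) = -46/87 ∩ CA · BE = 10816/87]
2. C_y = 259/87  [2·signedArea(CDE) = -46/87 ∩ CA · BE = 10816/87]
   → C = (-137/29, 259/87)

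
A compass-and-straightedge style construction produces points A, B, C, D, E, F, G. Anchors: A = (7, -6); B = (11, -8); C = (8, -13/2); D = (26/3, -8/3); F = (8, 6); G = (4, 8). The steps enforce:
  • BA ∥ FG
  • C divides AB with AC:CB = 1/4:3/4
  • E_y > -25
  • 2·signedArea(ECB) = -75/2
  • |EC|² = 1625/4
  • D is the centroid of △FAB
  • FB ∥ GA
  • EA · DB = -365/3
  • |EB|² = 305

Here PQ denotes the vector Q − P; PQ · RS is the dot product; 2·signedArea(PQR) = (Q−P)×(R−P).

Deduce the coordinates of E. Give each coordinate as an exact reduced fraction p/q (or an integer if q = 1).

1. E_x = 18  [2·signedArea(ECB) = -75/2 ∩ EA · DB = -365/3]
2. E_y = -24  [2·signedArea(ECB) = -75/2 ∩ EA · DB = -365/3]
   → E = (18, -24)

E = (18, -24)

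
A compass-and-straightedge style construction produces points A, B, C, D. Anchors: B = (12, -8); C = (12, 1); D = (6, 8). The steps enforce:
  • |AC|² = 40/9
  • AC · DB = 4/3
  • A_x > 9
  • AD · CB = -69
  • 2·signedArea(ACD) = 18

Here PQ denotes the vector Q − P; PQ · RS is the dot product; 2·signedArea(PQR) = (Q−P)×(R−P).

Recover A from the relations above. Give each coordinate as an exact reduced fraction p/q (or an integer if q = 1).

1. A_x = 10  [AC · DB = 4/3 ∩ AD · CB = -69]
2. A_y = 1/3  [AC · DB = 4/3 ∩ AD · CB = -69]
   → A = (10, 1/3)

A = (10, 1/3)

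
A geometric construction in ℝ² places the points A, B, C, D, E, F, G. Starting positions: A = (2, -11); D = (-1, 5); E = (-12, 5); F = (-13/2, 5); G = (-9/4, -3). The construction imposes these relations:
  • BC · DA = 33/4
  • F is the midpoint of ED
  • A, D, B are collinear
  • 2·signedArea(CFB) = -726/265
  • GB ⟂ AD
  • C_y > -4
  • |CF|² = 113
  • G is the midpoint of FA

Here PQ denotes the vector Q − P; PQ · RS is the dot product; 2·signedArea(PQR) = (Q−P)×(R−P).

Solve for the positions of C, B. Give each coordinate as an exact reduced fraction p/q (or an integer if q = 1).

B = (431/1060, -663/265)
C = (1/2, -3)

1. B_x = 431/1060  [A, D, B are collinear ∩ GB ⟂ AD]
2. B_y = -663/265  [A, D, B are collinear ∩ GB ⟂ AD]
   → B = (431/1060, -663/265)
3. C_x = 1/2  [2·signedArea(CFB) = -726/265 ∩ BC · DA = 33/4]
4. C_y = -3  [2·signedArea(CFB) = -726/265 ∩ BC · DA = 33/4]
   → C = (1/2, -3)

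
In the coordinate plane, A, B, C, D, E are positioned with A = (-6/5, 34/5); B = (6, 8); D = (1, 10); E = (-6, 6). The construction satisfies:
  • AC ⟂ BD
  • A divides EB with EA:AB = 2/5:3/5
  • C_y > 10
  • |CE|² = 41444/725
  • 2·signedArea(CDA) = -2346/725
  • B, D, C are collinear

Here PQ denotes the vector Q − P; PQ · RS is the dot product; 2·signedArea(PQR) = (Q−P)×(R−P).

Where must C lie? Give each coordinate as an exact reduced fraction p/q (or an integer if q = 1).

1. C_x = 6/29  [B, D, C are collinear ∩ AC ⟂ BD]
2. C_y = 1496/145  [B, D, C are collinear ∩ AC ⟂ BD]
   → C = (6/29, 1496/145)

C = (6/29, 1496/145)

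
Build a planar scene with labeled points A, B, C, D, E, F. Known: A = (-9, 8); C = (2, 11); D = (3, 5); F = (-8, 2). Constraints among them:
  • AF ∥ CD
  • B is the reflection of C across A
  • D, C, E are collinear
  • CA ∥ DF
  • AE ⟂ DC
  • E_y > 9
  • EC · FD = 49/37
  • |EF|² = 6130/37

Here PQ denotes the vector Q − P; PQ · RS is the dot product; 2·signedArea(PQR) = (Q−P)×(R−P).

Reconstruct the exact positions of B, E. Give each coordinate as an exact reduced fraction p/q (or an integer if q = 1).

1. B_x = -20  [B is the reflection of C across A]
2. B_y = 5  [B is the reflection of C across A]
   → B = (-20, 5)
3. E_x = 81/37  [D, C, E are collinear ∩ AE ⟂ DC]
4. E_y = 365/37  [D, C, E are collinear ∩ AE ⟂ DC]
   → E = (81/37, 365/37)

B = (-20, 5)
E = (81/37, 365/37)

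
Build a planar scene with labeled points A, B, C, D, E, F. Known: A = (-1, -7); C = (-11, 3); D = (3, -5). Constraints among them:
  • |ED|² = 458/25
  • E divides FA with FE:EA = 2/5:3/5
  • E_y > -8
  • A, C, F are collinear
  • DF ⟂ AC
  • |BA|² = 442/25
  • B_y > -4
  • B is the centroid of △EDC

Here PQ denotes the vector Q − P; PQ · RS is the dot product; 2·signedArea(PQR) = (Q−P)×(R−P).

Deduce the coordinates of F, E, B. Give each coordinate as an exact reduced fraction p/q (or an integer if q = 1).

B = (-14/5, -16/5)
E = (-2/5, -38/5)
F = (0, -8)

1. F_x = 0  [A, C, F are collinear ∩ DF ⟂ AC]
2. F_y = -8  [A, C, F are collinear ∩ DF ⟂ AC]
   → F = (0, -8)
3. E_x = -2/5  [E divides FA with FE:EA = 2/5:3/5]
4. E_y = -38/5  [E divides FA with FE:EA = 2/5:3/5]
   → E = (-2/5, -38/5)
5. B_x = -14/5  [B is the centroid of △EDC]
6. B_y = -16/5  [B is the centroid of △EDC]
   → B = (-14/5, -16/5)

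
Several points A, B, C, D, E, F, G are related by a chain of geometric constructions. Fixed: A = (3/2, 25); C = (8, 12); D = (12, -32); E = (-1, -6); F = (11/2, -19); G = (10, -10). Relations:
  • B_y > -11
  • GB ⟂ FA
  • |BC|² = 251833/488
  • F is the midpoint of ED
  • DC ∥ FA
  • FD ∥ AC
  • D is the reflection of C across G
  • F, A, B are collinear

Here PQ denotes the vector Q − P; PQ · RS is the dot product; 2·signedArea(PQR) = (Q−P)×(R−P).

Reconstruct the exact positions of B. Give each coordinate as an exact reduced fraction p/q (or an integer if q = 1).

B = (1153/244, -2557/244)

1. B_x = 1153/244  [F, A, B are collinear ∩ GB ⟂ FA]
2. B_y = -2557/244  [F, A, B are collinear ∩ GB ⟂ FA]
   → B = (1153/244, -2557/244)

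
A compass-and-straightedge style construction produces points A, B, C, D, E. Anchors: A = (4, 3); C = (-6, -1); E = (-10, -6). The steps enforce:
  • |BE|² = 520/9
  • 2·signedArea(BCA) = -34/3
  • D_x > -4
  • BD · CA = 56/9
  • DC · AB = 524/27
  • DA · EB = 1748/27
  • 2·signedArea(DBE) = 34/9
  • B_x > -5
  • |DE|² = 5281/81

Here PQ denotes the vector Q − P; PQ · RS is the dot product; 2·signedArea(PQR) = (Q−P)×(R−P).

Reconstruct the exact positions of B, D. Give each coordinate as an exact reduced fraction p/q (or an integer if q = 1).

B = (-4, -4/3)
D = (-10/3, -13/9)

1. B_x = -4  [line -4·x + 10·y + -8/3 = 0 ∩ |BE|² = 520/9]
2. B_y = -4/3  [line -4·x + 10·y + -8/3 = 0 ∩ |BE|² = 520/9]
   → B = (-4, -4/3)
3. D_x = -10/3  [2·signedArea(DBE) = 34/9 ∩ DC · AB = 524/27]
4. D_y = -13/9  [2·signedArea(DBE) = 34/9 ∩ DC · AB = 524/27]
   → D = (-10/3, -13/9)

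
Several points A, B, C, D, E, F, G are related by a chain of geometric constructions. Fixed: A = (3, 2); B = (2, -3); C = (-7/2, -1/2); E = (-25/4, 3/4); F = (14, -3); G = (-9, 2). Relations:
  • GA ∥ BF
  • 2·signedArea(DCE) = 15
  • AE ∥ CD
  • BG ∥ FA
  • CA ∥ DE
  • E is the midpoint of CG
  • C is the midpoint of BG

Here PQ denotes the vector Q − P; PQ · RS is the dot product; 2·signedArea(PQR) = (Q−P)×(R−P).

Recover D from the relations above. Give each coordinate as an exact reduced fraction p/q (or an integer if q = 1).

1. D_x = -51/4  [CA ∥ DE ∩ AE ∥ CD]
2. D_y = -7/4  [CA ∥ DE ∩ AE ∥ CD]
   → D = (-51/4, -7/4)

D = (-51/4, -7/4)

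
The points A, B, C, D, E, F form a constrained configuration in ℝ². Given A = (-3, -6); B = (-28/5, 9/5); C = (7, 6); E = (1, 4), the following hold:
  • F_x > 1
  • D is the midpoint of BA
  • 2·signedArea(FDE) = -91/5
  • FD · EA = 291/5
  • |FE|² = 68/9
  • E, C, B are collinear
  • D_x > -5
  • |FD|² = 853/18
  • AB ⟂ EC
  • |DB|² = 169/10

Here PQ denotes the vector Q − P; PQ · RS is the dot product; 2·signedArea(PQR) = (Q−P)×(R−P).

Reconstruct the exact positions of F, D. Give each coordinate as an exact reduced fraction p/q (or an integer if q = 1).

D = (-43/10, -21/10)
F = (5/3, 4/3)

1. D_x = -43/10  [D is the midpoint of BA]
2. D_y = -21/10  [D is the midpoint of BA]
   → D = (-43/10, -21/10)
3. F_x = 5/3  [FD · EA = 291/5 ∩ 2·signedArea(FDE) = -91/5]
4. F_y = 4/3  [FD · EA = 291/5 ∩ 2·signedArea(FDE) = -91/5]
   → F = (5/3, 4/3)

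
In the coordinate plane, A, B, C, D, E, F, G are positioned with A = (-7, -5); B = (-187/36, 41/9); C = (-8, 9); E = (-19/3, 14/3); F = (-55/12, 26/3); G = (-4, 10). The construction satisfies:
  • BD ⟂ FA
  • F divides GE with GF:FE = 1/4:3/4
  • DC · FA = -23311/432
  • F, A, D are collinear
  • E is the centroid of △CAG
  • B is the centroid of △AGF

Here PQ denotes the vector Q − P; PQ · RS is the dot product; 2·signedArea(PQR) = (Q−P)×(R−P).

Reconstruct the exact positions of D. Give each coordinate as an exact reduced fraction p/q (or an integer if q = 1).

D = (-5298995/998532, 1142176/249633)

1. D_x = -5298995/998532  [F, A, D are collinear ∩ BD ⟂ FA]
2. D_y = 1142176/249633  [F, A, D are collinear ∩ BD ⟂ FA]
   → D = (-5298995/998532, 1142176/249633)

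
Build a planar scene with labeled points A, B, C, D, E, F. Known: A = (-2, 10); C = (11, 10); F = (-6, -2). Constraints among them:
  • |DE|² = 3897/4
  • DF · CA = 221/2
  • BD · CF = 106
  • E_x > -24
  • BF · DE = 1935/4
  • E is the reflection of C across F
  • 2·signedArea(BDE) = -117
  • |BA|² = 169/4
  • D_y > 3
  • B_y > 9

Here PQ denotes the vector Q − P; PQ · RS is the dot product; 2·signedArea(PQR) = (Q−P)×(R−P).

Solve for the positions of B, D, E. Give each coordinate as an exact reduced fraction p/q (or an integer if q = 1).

1. D_x = 5/2  [DF · CA = 221/2]
2. E_x = -23  [E is the reflection of C across F]
3. E_y = -14  [E is the reflection of C across F]
   → E = (-23, -14)
4. D_y = 4  [|DE|² = 3897/4]
   → D = (5/2, 4)
5. B_x = 9/2  [BD · CF = 106 ∩ 2·signedArea(BDE) = -117]
6. B_y = 10  [BD · CF = 106 ∩ 2·signedArea(BDE) = -117]
   → B = (9/2, 10)

B = (9/2, 10)
D = (5/2, 4)
E = (-23, -14)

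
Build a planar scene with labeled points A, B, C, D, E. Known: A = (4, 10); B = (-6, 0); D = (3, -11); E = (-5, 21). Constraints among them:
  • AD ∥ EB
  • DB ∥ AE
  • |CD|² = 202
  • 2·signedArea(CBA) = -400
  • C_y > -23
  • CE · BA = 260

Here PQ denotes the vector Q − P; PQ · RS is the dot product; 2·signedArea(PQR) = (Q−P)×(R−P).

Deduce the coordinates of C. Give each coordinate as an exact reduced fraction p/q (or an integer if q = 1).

1. C_x = 12  [CE · BA = 260 ∩ 2·signedArea(CBA) = -400]
2. C_y = -22  [CE · BA = 260 ∩ 2·signedArea(CBA) = -400]
   → C = (12, -22)

C = (12, -22)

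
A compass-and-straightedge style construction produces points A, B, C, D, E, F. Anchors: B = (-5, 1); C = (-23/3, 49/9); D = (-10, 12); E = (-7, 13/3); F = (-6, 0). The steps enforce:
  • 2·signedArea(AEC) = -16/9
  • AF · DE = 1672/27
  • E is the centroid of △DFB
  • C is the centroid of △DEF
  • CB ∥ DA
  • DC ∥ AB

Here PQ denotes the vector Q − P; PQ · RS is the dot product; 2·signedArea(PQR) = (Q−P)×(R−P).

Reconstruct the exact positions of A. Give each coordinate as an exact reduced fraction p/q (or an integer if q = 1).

1. A_x = -22/3  [DC ∥ AB ∩ CB ∥ DA]
2. A_y = 68/9  [DC ∥ AB ∩ CB ∥ DA]
   → A = (-22/3, 68/9)

A = (-22/3, 68/9)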